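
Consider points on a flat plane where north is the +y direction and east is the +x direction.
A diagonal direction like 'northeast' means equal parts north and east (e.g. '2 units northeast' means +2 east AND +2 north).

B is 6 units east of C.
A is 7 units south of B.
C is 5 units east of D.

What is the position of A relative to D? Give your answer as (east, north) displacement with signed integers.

Place D at the origin (east=0, north=0).
  C is 5 units east of D: delta (east=+5, north=+0); C at (east=5, north=0).
  B is 6 units east of C: delta (east=+6, north=+0); B at (east=11, north=0).
  A is 7 units south of B: delta (east=+0, north=-7); A at (east=11, north=-7).
Therefore A relative to D: (east=11, north=-7).

Answer: A is at (east=11, north=-7) relative to D.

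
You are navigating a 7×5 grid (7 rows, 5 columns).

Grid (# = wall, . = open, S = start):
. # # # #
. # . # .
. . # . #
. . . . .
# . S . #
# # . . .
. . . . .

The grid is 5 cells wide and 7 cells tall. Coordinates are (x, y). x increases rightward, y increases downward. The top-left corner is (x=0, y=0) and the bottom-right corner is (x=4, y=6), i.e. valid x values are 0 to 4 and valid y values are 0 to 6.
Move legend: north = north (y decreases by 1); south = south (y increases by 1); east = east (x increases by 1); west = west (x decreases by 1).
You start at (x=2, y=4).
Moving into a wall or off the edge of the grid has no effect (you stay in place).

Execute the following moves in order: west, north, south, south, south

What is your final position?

Start: (x=2, y=4)
  west (west): (x=2, y=4) -> (x=1, y=4)
  north (north): (x=1, y=4) -> (x=1, y=3)
  south (south): (x=1, y=3) -> (x=1, y=4)
  south (south): blocked, stay at (x=1, y=4)
  south (south): blocked, stay at (x=1, y=4)
Final: (x=1, y=4)

Answer: Final position: (x=1, y=4)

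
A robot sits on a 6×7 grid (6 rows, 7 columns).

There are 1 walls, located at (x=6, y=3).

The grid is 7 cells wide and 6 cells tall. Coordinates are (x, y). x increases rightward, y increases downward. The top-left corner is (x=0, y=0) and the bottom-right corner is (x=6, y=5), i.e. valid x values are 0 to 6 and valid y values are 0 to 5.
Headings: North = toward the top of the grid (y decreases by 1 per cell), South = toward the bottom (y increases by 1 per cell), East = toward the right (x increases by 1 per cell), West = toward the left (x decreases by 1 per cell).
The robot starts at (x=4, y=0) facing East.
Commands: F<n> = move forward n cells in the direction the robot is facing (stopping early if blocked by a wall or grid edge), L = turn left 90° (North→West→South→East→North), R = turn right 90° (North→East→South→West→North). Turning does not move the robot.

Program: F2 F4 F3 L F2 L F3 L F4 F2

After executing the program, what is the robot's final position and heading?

Answer: Final position: (x=3, y=5), facing South

Derivation:
Start: (x=4, y=0), facing East
  F2: move forward 2, now at (x=6, y=0)
  F4: move forward 0/4 (blocked), now at (x=6, y=0)
  F3: move forward 0/3 (blocked), now at (x=6, y=0)
  L: turn left, now facing North
  F2: move forward 0/2 (blocked), now at (x=6, y=0)
  L: turn left, now facing West
  F3: move forward 3, now at (x=3, y=0)
  L: turn left, now facing South
  F4: move forward 4, now at (x=3, y=4)
  F2: move forward 1/2 (blocked), now at (x=3, y=5)
Final: (x=3, y=5), facing South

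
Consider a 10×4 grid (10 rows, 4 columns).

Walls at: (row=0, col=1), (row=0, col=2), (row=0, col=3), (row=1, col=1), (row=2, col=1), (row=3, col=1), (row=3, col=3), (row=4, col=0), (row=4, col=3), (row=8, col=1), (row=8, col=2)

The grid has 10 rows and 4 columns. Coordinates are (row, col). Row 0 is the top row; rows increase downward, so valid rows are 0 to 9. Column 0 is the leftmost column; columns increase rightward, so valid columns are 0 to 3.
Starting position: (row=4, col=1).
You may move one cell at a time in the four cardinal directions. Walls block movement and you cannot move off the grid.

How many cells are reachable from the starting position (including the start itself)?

BFS flood-fill from (row=4, col=1):
  Distance 0: (row=4, col=1)
  Distance 1: (row=4, col=2), (row=5, col=1)
  Distance 2: (row=3, col=2), (row=5, col=0), (row=5, col=2), (row=6, col=1)
  Distance 3: (row=2, col=2), (row=5, col=3), (row=6, col=0), (row=6, col=2), (row=7, col=1)
  Distance 4: (row=1, col=2), (row=2, col=3), (row=6, col=3), (row=7, col=0), (row=7, col=2)
  Distance 5: (row=1, col=3), (row=7, col=3), (row=8, col=0)
  Distance 6: (row=8, col=3), (row=9, col=0)
  Distance 7: (row=9, col=1), (row=9, col=3)
  Distance 8: (row=9, col=2)
Total reachable: 25 (grid has 29 open cells total)

Answer: Reachable cells: 25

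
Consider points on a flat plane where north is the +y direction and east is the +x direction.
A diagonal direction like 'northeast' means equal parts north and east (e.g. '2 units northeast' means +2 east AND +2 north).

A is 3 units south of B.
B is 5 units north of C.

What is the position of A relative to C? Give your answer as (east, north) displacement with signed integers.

Place C at the origin (east=0, north=0).
  B is 5 units north of C: delta (east=+0, north=+5); B at (east=0, north=5).
  A is 3 units south of B: delta (east=+0, north=-3); A at (east=0, north=2).
Therefore A relative to C: (east=0, north=2).

Answer: A is at (east=0, north=2) relative to C.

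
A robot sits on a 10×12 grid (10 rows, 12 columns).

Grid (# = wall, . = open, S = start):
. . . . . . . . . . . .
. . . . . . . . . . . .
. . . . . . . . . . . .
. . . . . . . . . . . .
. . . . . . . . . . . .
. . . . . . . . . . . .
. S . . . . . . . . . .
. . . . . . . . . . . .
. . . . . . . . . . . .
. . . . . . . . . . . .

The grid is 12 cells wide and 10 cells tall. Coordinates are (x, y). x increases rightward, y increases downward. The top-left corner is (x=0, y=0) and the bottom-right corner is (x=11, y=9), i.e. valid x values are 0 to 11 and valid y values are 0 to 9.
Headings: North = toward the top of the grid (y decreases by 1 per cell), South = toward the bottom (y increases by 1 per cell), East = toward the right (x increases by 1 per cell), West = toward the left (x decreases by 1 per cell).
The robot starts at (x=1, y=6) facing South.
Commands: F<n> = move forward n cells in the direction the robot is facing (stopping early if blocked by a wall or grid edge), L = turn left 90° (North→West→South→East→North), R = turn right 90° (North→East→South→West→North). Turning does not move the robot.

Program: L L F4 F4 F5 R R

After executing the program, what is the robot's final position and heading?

Start: (x=1, y=6), facing South
  L: turn left, now facing East
  L: turn left, now facing North
  F4: move forward 4, now at (x=1, y=2)
  F4: move forward 2/4 (blocked), now at (x=1, y=0)
  F5: move forward 0/5 (blocked), now at (x=1, y=0)
  R: turn right, now facing East
  R: turn right, now facing South
Final: (x=1, y=0), facing South

Answer: Final position: (x=1, y=0), facing South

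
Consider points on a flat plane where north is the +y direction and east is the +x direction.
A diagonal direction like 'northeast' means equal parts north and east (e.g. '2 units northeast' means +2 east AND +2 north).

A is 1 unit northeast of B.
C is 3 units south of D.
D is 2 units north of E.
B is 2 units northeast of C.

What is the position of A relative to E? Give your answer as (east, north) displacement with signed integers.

Answer: A is at (east=3, north=2) relative to E.

Derivation:
Place E at the origin (east=0, north=0).
  D is 2 units north of E: delta (east=+0, north=+2); D at (east=0, north=2).
  C is 3 units south of D: delta (east=+0, north=-3); C at (east=0, north=-1).
  B is 2 units northeast of C: delta (east=+2, north=+2); B at (east=2, north=1).
  A is 1 unit northeast of B: delta (east=+1, north=+1); A at (east=3, north=2).
Therefore A relative to E: (east=3, north=2).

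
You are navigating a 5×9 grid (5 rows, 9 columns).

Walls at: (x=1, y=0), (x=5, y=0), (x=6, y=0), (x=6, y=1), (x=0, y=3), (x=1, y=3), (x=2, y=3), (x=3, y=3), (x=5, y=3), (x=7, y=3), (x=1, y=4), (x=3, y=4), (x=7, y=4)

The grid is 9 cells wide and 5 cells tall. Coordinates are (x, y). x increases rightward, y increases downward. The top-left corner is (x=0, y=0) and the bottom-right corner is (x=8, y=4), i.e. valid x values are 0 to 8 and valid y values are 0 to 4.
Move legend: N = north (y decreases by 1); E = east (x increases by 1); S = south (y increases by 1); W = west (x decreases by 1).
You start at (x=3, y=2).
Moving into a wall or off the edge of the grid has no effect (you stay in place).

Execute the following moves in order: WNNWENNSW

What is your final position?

Answer: Final position: (x=2, y=1)

Derivation:
Start: (x=3, y=2)
  W (west): (x=3, y=2) -> (x=2, y=2)
  N (north): (x=2, y=2) -> (x=2, y=1)
  N (north): (x=2, y=1) -> (x=2, y=0)
  W (west): blocked, stay at (x=2, y=0)
  E (east): (x=2, y=0) -> (x=3, y=0)
  N (north): blocked, stay at (x=3, y=0)
  N (north): blocked, stay at (x=3, y=0)
  S (south): (x=3, y=0) -> (x=3, y=1)
  W (west): (x=3, y=1) -> (x=2, y=1)
Final: (x=2, y=1)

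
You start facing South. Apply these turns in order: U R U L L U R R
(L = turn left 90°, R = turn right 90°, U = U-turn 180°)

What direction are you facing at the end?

Start: South
  U (U-turn (180°)) -> North
  R (right (90° clockwise)) -> East
  U (U-turn (180°)) -> West
  L (left (90° counter-clockwise)) -> South
  L (left (90° counter-clockwise)) -> East
  U (U-turn (180°)) -> West
  R (right (90° clockwise)) -> North
  R (right (90° clockwise)) -> East
Final: East

Answer: Final heading: East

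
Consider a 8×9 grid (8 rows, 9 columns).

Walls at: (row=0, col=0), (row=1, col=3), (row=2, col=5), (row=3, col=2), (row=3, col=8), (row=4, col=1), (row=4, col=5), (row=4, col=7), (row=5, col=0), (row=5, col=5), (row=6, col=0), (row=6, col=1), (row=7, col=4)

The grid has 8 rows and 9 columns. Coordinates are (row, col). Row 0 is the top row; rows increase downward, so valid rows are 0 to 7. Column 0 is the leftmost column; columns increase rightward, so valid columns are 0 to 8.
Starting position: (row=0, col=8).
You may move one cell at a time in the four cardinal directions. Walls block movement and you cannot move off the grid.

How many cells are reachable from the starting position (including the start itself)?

BFS flood-fill from (row=0, col=8):
  Distance 0: (row=0, col=8)
  Distance 1: (row=0, col=7), (row=1, col=8)
  Distance 2: (row=0, col=6), (row=1, col=7), (row=2, col=8)
  Distance 3: (row=0, col=5), (row=1, col=6), (row=2, col=7)
  Distance 4: (row=0, col=4), (row=1, col=5), (row=2, col=6), (row=3, col=7)
  Distance 5: (row=0, col=3), (row=1, col=4), (row=3, col=6)
  Distance 6: (row=0, col=2), (row=2, col=4), (row=3, col=5), (row=4, col=6)
  Distance 7: (row=0, col=1), (row=1, col=2), (row=2, col=3), (row=3, col=4), (row=5, col=6)
  Distance 8: (row=1, col=1), (row=2, col=2), (row=3, col=3), (row=4, col=4), (row=5, col=7), (row=6, col=6)
  Distance 9: (row=1, col=0), (row=2, col=1), (row=4, col=3), (row=5, col=4), (row=5, col=8), (row=6, col=5), (row=6, col=7), (row=7, col=6)
  Distance 10: (row=2, col=0), (row=3, col=1), (row=4, col=2), (row=4, col=8), (row=5, col=3), (row=6, col=4), (row=6, col=8), (row=7, col=5), (row=7, col=7)
  Distance 11: (row=3, col=0), (row=5, col=2), (row=6, col=3), (row=7, col=8)
  Distance 12: (row=4, col=0), (row=5, col=1), (row=6, col=2), (row=7, col=3)
  Distance 13: (row=7, col=2)
  Distance 14: (row=7, col=1)
  Distance 15: (row=7, col=0)
Total reachable: 59 (grid has 59 open cells total)

Answer: Reachable cells: 59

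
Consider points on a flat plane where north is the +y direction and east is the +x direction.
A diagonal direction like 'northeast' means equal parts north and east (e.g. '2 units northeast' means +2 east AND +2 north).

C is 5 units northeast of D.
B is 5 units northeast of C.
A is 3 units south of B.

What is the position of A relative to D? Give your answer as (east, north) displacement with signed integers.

Place D at the origin (east=0, north=0).
  C is 5 units northeast of D: delta (east=+5, north=+5); C at (east=5, north=5).
  B is 5 units northeast of C: delta (east=+5, north=+5); B at (east=10, north=10).
  A is 3 units south of B: delta (east=+0, north=-3); A at (east=10, north=7).
Therefore A relative to D: (east=10, north=7).

Answer: A is at (east=10, north=7) relative to D.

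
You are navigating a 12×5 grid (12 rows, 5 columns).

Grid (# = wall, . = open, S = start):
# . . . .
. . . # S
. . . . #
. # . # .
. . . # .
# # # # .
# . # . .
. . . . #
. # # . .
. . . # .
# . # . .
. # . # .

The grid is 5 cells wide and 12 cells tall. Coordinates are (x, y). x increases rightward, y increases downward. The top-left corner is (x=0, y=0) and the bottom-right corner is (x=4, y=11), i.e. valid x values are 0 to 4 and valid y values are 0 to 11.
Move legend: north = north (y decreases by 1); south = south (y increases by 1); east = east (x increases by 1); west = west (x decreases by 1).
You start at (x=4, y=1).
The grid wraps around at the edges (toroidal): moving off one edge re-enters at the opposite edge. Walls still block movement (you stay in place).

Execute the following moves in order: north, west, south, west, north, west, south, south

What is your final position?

Start: (x=4, y=1)
  north (north): (x=4, y=1) -> (x=4, y=0)
  west (west): (x=4, y=0) -> (x=3, y=0)
  south (south): blocked, stay at (x=3, y=0)
  west (west): (x=3, y=0) -> (x=2, y=0)
  north (north): (x=2, y=0) -> (x=2, y=11)
  west (west): blocked, stay at (x=2, y=11)
  south (south): (x=2, y=11) -> (x=2, y=0)
  south (south): (x=2, y=0) -> (x=2, y=1)
Final: (x=2, y=1)

Answer: Final position: (x=2, y=1)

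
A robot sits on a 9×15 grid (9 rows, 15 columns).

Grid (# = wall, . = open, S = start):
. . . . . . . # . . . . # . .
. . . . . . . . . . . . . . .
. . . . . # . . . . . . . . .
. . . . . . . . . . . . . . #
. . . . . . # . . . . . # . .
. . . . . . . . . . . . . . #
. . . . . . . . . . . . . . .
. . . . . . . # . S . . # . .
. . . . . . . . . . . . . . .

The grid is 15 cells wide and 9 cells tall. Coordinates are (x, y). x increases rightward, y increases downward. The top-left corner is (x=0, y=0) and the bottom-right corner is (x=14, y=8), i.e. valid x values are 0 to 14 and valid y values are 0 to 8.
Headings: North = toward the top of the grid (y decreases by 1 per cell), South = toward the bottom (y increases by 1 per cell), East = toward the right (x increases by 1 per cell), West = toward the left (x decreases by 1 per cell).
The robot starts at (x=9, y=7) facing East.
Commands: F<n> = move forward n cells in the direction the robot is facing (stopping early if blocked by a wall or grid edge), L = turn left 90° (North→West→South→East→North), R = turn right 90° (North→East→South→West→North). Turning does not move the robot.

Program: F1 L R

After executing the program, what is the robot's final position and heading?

Start: (x=9, y=7), facing East
  F1: move forward 1, now at (x=10, y=7)
  L: turn left, now facing North
  R: turn right, now facing East
Final: (x=10, y=7), facing East

Answer: Final position: (x=10, y=7), facing East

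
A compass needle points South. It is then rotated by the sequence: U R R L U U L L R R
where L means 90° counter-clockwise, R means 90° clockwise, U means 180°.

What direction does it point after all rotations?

Start: South
  U (U-turn (180°)) -> North
  R (right (90° clockwise)) -> East
  R (right (90° clockwise)) -> South
  L (left (90° counter-clockwise)) -> East
  U (U-turn (180°)) -> West
  U (U-turn (180°)) -> East
  L (left (90° counter-clockwise)) -> North
  L (left (90° counter-clockwise)) -> West
  R (right (90° clockwise)) -> North
  R (right (90° clockwise)) -> East
Final: East

Answer: Final heading: East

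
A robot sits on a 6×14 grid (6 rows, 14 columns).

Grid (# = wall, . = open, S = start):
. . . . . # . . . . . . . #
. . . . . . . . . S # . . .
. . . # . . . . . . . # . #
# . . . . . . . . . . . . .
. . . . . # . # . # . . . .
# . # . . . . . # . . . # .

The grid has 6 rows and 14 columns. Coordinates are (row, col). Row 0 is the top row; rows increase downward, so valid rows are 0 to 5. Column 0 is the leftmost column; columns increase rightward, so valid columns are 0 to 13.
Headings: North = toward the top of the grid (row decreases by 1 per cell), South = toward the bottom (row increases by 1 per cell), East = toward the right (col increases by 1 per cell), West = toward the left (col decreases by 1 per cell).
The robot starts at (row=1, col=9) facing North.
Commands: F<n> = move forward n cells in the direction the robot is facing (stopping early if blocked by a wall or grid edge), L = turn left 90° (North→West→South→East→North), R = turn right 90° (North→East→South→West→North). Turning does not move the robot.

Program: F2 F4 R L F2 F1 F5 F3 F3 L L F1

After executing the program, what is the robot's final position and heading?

Answer: Final position: (row=1, col=9), facing South

Derivation:
Start: (row=1, col=9), facing North
  F2: move forward 1/2 (blocked), now at (row=0, col=9)
  F4: move forward 0/4 (blocked), now at (row=0, col=9)
  R: turn right, now facing East
  L: turn left, now facing North
  F2: move forward 0/2 (blocked), now at (row=0, col=9)
  F1: move forward 0/1 (blocked), now at (row=0, col=9)
  F5: move forward 0/5 (blocked), now at (row=0, col=9)
  F3: move forward 0/3 (blocked), now at (row=0, col=9)
  F3: move forward 0/3 (blocked), now at (row=0, col=9)
  L: turn left, now facing West
  L: turn left, now facing South
  F1: move forward 1, now at (row=1, col=9)
Final: (row=1, col=9), facing South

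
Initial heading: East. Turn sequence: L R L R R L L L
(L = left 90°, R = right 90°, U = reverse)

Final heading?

Answer: Final heading: West

Derivation:
Start: East
  L (left (90° counter-clockwise)) -> North
  R (right (90° clockwise)) -> East
  L (left (90° counter-clockwise)) -> North
  R (right (90° clockwise)) -> East
  R (right (90° clockwise)) -> South
  L (left (90° counter-clockwise)) -> East
  L (left (90° counter-clockwise)) -> North
  L (left (90° counter-clockwise)) -> West
Final: West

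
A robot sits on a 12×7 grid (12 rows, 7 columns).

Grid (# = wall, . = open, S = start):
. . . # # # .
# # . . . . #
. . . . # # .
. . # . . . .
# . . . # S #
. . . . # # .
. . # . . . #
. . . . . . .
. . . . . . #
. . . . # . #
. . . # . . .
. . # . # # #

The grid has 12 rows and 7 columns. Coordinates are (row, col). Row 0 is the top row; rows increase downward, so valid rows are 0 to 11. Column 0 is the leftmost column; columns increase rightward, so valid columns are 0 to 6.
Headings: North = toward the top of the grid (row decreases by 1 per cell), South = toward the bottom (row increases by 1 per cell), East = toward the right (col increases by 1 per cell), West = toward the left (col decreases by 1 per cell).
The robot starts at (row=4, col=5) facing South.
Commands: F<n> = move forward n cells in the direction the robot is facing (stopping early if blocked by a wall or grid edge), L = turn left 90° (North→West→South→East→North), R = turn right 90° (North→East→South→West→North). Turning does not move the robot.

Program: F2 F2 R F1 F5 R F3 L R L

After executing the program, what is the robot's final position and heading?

Answer: Final position: (row=3, col=5), facing West

Derivation:
Start: (row=4, col=5), facing South
  F2: move forward 0/2 (blocked), now at (row=4, col=5)
  F2: move forward 0/2 (blocked), now at (row=4, col=5)
  R: turn right, now facing West
  F1: move forward 0/1 (blocked), now at (row=4, col=5)
  F5: move forward 0/5 (blocked), now at (row=4, col=5)
  R: turn right, now facing North
  F3: move forward 1/3 (blocked), now at (row=3, col=5)
  L: turn left, now facing West
  R: turn right, now facing North
  L: turn left, now facing West
Final: (row=3, col=5), facing West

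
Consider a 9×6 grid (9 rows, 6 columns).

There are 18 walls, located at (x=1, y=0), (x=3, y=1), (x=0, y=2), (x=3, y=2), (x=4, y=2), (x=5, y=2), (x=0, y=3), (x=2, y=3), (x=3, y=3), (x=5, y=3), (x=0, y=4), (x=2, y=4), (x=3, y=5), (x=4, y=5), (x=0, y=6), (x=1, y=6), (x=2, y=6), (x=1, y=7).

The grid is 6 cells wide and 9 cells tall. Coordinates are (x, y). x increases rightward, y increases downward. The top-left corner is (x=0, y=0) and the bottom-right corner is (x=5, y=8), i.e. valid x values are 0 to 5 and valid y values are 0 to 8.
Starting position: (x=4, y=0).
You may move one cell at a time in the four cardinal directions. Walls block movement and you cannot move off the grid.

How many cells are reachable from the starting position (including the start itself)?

Answer: Reachable cells: 17

Derivation:
BFS flood-fill from (x=4, y=0):
  Distance 0: (x=4, y=0)
  Distance 1: (x=3, y=0), (x=5, y=0), (x=4, y=1)
  Distance 2: (x=2, y=0), (x=5, y=1)
  Distance 3: (x=2, y=1)
  Distance 4: (x=1, y=1), (x=2, y=2)
  Distance 5: (x=0, y=1), (x=1, y=2)
  Distance 6: (x=0, y=0), (x=1, y=3)
  Distance 7: (x=1, y=4)
  Distance 8: (x=1, y=5)
  Distance 9: (x=0, y=5), (x=2, y=5)
Total reachable: 17 (grid has 36 open cells total)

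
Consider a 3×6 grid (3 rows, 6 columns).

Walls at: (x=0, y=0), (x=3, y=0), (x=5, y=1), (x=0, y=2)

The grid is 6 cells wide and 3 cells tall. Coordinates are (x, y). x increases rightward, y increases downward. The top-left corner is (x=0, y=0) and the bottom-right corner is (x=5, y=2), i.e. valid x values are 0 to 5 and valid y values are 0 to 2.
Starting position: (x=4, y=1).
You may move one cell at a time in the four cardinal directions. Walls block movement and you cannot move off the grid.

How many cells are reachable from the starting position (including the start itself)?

BFS flood-fill from (x=4, y=1):
  Distance 0: (x=4, y=1)
  Distance 1: (x=4, y=0), (x=3, y=1), (x=4, y=2)
  Distance 2: (x=5, y=0), (x=2, y=1), (x=3, y=2), (x=5, y=2)
  Distance 3: (x=2, y=0), (x=1, y=1), (x=2, y=2)
  Distance 4: (x=1, y=0), (x=0, y=1), (x=1, y=2)
Total reachable: 14 (grid has 14 open cells total)

Answer: Reachable cells: 14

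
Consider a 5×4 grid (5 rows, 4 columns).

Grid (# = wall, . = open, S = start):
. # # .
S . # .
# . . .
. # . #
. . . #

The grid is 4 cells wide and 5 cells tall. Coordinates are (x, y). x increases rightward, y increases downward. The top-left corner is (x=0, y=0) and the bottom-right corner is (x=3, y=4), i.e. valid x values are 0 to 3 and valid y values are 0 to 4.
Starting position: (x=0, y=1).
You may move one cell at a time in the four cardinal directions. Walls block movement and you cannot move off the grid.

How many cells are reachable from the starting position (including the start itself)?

BFS flood-fill from (x=0, y=1):
  Distance 0: (x=0, y=1)
  Distance 1: (x=0, y=0), (x=1, y=1)
  Distance 2: (x=1, y=2)
  Distance 3: (x=2, y=2)
  Distance 4: (x=3, y=2), (x=2, y=3)
  Distance 5: (x=3, y=1), (x=2, y=4)
  Distance 6: (x=3, y=0), (x=1, y=4)
  Distance 7: (x=0, y=4)
  Distance 8: (x=0, y=3)
Total reachable: 13 (grid has 13 open cells total)

Answer: Reachable cells: 13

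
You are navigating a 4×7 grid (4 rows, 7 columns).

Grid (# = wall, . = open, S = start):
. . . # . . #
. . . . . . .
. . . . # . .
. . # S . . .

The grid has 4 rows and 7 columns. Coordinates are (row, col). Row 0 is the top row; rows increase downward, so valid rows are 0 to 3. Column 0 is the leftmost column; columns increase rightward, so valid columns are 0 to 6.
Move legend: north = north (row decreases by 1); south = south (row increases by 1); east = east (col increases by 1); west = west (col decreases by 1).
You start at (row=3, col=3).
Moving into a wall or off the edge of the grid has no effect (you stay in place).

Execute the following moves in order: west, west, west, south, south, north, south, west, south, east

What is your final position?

Answer: Final position: (row=3, col=4)

Derivation:
Start: (row=3, col=3)
  [×3]west (west): blocked, stay at (row=3, col=3)
  south (south): blocked, stay at (row=3, col=3)
  south (south): blocked, stay at (row=3, col=3)
  north (north): (row=3, col=3) -> (row=2, col=3)
  south (south): (row=2, col=3) -> (row=3, col=3)
  west (west): blocked, stay at (row=3, col=3)
  south (south): blocked, stay at (row=3, col=3)
  east (east): (row=3, col=3) -> (row=3, col=4)
Final: (row=3, col=4)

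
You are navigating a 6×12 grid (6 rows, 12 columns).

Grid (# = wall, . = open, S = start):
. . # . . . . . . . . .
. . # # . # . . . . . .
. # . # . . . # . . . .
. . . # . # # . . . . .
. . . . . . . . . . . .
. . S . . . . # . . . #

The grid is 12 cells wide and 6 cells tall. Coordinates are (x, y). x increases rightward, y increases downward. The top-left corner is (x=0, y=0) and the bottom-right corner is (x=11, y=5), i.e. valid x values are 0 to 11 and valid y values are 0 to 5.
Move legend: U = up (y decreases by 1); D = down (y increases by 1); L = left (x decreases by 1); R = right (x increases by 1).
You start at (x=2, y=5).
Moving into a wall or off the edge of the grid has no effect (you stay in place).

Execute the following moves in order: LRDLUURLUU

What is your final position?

Start: (x=2, y=5)
  L (left): (x=2, y=5) -> (x=1, y=5)
  R (right): (x=1, y=5) -> (x=2, y=5)
  D (down): blocked, stay at (x=2, y=5)
  L (left): (x=2, y=5) -> (x=1, y=5)
  U (up): (x=1, y=5) -> (x=1, y=4)
  U (up): (x=1, y=4) -> (x=1, y=3)
  R (right): (x=1, y=3) -> (x=2, y=3)
  L (left): (x=2, y=3) -> (x=1, y=3)
  U (up): blocked, stay at (x=1, y=3)
  U (up): blocked, stay at (x=1, y=3)
Final: (x=1, y=3)

Answer: Final position: (x=1, y=3)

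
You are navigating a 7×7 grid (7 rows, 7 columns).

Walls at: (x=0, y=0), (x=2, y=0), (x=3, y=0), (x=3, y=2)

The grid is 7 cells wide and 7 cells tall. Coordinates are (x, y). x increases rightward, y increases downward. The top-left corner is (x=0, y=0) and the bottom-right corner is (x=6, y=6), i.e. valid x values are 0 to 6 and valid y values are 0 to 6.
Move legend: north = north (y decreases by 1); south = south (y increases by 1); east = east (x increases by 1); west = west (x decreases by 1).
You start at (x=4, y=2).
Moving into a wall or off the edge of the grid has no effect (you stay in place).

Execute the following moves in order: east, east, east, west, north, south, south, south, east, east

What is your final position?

Answer: Final position: (x=6, y=4)

Derivation:
Start: (x=4, y=2)
  east (east): (x=4, y=2) -> (x=5, y=2)
  east (east): (x=5, y=2) -> (x=6, y=2)
  east (east): blocked, stay at (x=6, y=2)
  west (west): (x=6, y=2) -> (x=5, y=2)
  north (north): (x=5, y=2) -> (x=5, y=1)
  south (south): (x=5, y=1) -> (x=5, y=2)
  south (south): (x=5, y=2) -> (x=5, y=3)
  south (south): (x=5, y=3) -> (x=5, y=4)
  east (east): (x=5, y=4) -> (x=6, y=4)
  east (east): blocked, stay at (x=6, y=4)
Final: (x=6, y=4)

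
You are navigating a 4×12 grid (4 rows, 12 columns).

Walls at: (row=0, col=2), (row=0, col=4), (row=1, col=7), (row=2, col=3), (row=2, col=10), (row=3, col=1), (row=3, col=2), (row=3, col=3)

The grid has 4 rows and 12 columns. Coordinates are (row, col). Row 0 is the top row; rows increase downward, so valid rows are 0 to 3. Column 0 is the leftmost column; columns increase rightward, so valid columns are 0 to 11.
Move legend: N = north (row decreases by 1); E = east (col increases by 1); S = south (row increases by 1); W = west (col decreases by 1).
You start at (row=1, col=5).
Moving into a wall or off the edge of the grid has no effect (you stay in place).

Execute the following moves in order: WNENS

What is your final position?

Start: (row=1, col=5)
  W (west): (row=1, col=5) -> (row=1, col=4)
  N (north): blocked, stay at (row=1, col=4)
  E (east): (row=1, col=4) -> (row=1, col=5)
  N (north): (row=1, col=5) -> (row=0, col=5)
  S (south): (row=0, col=5) -> (row=1, col=5)
Final: (row=1, col=5)

Answer: Final position: (row=1, col=5)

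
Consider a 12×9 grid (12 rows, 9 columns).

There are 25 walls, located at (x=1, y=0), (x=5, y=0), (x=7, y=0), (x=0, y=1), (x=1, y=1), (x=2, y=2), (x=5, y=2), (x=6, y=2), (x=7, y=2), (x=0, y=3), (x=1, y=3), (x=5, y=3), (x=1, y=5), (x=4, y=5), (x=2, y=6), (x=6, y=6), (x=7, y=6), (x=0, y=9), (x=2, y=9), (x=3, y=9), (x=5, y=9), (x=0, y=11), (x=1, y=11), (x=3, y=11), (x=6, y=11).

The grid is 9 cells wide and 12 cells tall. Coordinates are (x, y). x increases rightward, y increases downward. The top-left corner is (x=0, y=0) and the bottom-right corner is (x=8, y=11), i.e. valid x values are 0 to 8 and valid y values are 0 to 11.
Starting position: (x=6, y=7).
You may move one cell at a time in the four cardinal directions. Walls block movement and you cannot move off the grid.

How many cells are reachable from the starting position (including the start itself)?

Answer: Reachable cells: 80

Derivation:
BFS flood-fill from (x=6, y=7):
  Distance 0: (x=6, y=7)
  Distance 1: (x=5, y=7), (x=7, y=7), (x=6, y=8)
  Distance 2: (x=5, y=6), (x=4, y=7), (x=8, y=7), (x=5, y=8), (x=7, y=8), (x=6, y=9)
  Distance 3: (x=5, y=5), (x=4, y=6), (x=8, y=6), (x=3, y=7), (x=4, y=8), (x=8, y=8), (x=7, y=9), (x=6, y=10)
  Distance 4: (x=5, y=4), (x=6, y=5), (x=8, y=5), (x=3, y=6), (x=2, y=7), (x=3, y=8), (x=4, y=9), (x=8, y=9), (x=5, y=10), (x=7, y=10)
  Distance 5: (x=4, y=4), (x=6, y=4), (x=8, y=4), (x=3, y=5), (x=7, y=5), (x=1, y=7), (x=2, y=8), (x=4, y=10), (x=8, y=10), (x=5, y=11), (x=7, y=11)
  Distance 6: (x=4, y=3), (x=6, y=3), (x=8, y=3), (x=3, y=4), (x=7, y=4), (x=2, y=5), (x=1, y=6), (x=0, y=7), (x=1, y=8), (x=3, y=10), (x=4, y=11), (x=8, y=11)
  Distance 7: (x=4, y=2), (x=8, y=2), (x=3, y=3), (x=7, y=3), (x=2, y=4), (x=0, y=6), (x=0, y=8), (x=1, y=9), (x=2, y=10)
  Distance 8: (x=4, y=1), (x=8, y=1), (x=3, y=2), (x=2, y=3), (x=1, y=4), (x=0, y=5), (x=1, y=10), (x=2, y=11)
  Distance 9: (x=4, y=0), (x=8, y=0), (x=3, y=1), (x=5, y=1), (x=7, y=1), (x=0, y=4), (x=0, y=10)
  Distance 10: (x=3, y=0), (x=2, y=1), (x=6, y=1)
  Distance 11: (x=2, y=0), (x=6, y=0)
Total reachable: 80 (grid has 83 open cells total)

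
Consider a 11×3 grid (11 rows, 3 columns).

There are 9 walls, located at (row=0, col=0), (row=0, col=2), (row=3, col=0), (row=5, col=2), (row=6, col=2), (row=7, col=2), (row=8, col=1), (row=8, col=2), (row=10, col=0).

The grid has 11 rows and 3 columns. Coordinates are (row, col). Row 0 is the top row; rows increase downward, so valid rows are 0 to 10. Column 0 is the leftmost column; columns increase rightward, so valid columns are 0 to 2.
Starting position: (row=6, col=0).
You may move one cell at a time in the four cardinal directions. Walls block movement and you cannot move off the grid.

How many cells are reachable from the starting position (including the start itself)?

Answer: Reachable cells: 24

Derivation:
BFS flood-fill from (row=6, col=0):
  Distance 0: (row=6, col=0)
  Distance 1: (row=5, col=0), (row=6, col=1), (row=7, col=0)
  Distance 2: (row=4, col=0), (row=5, col=1), (row=7, col=1), (row=8, col=0)
  Distance 3: (row=4, col=1), (row=9, col=0)
  Distance 4: (row=3, col=1), (row=4, col=2), (row=9, col=1)
  Distance 5: (row=2, col=1), (row=3, col=2), (row=9, col=2), (row=10, col=1)
  Distance 6: (row=1, col=1), (row=2, col=0), (row=2, col=2), (row=10, col=2)
  Distance 7: (row=0, col=1), (row=1, col=0), (row=1, col=2)
Total reachable: 24 (grid has 24 open cells total)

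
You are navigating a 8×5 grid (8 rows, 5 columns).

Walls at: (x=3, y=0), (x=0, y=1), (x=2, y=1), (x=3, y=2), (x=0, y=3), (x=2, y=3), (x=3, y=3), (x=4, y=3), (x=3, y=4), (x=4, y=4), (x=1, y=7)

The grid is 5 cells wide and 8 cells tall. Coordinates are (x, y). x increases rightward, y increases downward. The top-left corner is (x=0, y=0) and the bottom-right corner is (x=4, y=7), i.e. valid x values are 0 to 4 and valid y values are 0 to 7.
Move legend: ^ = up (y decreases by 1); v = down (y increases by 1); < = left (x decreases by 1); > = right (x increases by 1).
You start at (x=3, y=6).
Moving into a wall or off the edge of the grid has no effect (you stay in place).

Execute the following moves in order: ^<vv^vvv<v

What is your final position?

Answer: Final position: (x=2, y=7)

Derivation:
Start: (x=3, y=6)
  ^ (up): (x=3, y=6) -> (x=3, y=5)
  < (left): (x=3, y=5) -> (x=2, y=5)
  v (down): (x=2, y=5) -> (x=2, y=6)
  v (down): (x=2, y=6) -> (x=2, y=7)
  ^ (up): (x=2, y=7) -> (x=2, y=6)
  v (down): (x=2, y=6) -> (x=2, y=7)
  v (down): blocked, stay at (x=2, y=7)
  v (down): blocked, stay at (x=2, y=7)
  < (left): blocked, stay at (x=2, y=7)
  v (down): blocked, stay at (x=2, y=7)
Final: (x=2, y=7)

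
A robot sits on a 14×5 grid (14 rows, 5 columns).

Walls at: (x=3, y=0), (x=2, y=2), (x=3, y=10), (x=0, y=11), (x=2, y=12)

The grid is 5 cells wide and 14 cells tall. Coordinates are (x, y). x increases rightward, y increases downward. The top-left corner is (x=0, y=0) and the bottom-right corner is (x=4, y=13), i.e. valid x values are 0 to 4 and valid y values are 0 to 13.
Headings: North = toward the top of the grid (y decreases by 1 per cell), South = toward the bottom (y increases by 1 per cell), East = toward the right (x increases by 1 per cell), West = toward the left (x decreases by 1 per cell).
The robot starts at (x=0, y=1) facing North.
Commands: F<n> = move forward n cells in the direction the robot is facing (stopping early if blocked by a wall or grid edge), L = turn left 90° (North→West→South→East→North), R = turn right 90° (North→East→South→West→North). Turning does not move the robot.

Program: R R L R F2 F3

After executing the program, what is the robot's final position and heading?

Answer: Final position: (x=0, y=6), facing South

Derivation:
Start: (x=0, y=1), facing North
  R: turn right, now facing East
  R: turn right, now facing South
  L: turn left, now facing East
  R: turn right, now facing South
  F2: move forward 2, now at (x=0, y=3)
  F3: move forward 3, now at (x=0, y=6)
Final: (x=0, y=6), facing South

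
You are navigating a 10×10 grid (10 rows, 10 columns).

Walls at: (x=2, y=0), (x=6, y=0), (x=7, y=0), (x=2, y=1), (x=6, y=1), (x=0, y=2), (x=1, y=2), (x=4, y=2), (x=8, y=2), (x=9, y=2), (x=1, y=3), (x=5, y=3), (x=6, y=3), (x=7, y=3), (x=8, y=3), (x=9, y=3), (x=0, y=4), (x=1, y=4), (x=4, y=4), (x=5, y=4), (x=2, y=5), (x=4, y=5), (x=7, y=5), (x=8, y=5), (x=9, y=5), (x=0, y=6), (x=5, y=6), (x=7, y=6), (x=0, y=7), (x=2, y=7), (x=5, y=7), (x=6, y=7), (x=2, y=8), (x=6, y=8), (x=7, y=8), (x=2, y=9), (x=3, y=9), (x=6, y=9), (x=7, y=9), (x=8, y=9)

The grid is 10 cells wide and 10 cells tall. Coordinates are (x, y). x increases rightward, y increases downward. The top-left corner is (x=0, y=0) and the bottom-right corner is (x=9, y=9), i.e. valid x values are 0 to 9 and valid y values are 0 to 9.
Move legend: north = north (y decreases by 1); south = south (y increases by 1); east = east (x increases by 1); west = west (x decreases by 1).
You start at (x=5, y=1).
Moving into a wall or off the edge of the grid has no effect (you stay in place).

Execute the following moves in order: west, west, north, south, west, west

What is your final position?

Answer: Final position: (x=3, y=1)

Derivation:
Start: (x=5, y=1)
  west (west): (x=5, y=1) -> (x=4, y=1)
  west (west): (x=4, y=1) -> (x=3, y=1)
  north (north): (x=3, y=1) -> (x=3, y=0)
  south (south): (x=3, y=0) -> (x=3, y=1)
  west (west): blocked, stay at (x=3, y=1)
  west (west): blocked, stay at (x=3, y=1)
Final: (x=3, y=1)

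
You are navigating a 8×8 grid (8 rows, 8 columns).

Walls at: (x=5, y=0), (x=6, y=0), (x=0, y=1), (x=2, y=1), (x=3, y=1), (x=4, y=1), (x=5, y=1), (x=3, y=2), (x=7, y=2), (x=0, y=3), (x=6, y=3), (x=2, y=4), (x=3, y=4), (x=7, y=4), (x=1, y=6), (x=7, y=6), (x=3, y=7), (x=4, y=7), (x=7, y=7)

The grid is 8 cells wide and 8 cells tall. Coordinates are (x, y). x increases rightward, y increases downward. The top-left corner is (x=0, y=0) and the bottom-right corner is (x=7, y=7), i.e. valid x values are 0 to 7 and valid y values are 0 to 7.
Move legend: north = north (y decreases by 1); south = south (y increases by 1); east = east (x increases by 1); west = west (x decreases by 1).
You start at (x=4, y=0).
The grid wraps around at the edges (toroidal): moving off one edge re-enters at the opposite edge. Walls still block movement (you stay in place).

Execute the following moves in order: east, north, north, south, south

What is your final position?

Start: (x=4, y=0)
  east (east): blocked, stay at (x=4, y=0)
  north (north): blocked, stay at (x=4, y=0)
  north (north): blocked, stay at (x=4, y=0)
  south (south): blocked, stay at (x=4, y=0)
  south (south): blocked, stay at (x=4, y=0)
Final: (x=4, y=0)

Answer: Final position: (x=4, y=0)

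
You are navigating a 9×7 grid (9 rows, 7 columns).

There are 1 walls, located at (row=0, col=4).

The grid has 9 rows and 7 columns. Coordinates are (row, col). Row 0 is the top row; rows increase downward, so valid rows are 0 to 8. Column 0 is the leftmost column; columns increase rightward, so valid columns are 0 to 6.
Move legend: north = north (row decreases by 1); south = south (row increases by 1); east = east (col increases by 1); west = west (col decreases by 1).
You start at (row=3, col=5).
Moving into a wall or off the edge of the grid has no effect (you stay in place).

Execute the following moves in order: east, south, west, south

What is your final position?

Answer: Final position: (row=5, col=5)

Derivation:
Start: (row=3, col=5)
  east (east): (row=3, col=5) -> (row=3, col=6)
  south (south): (row=3, col=6) -> (row=4, col=6)
  west (west): (row=4, col=6) -> (row=4, col=5)
  south (south): (row=4, col=5) -> (row=5, col=5)
Final: (row=5, col=5)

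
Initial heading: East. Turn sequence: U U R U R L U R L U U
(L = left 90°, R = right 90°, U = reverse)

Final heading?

Answer: Final heading: South

Derivation:
Start: East
  U (U-turn (180°)) -> West
  U (U-turn (180°)) -> East
  R (right (90° clockwise)) -> South
  U (U-turn (180°)) -> North
  R (right (90° clockwise)) -> East
  L (left (90° counter-clockwise)) -> North
  U (U-turn (180°)) -> South
  R (right (90° clockwise)) -> West
  L (left (90° counter-clockwise)) -> South
  U (U-turn (180°)) -> North
  U (U-turn (180°)) -> South
Final: South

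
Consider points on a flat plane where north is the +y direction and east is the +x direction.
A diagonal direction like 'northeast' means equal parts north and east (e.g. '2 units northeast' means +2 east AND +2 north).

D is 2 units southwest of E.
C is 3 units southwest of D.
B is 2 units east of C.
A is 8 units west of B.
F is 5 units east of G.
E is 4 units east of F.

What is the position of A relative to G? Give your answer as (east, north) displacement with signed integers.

Answer: A is at (east=-2, north=-5) relative to G.

Derivation:
Place G at the origin (east=0, north=0).
  F is 5 units east of G: delta (east=+5, north=+0); F at (east=5, north=0).
  E is 4 units east of F: delta (east=+4, north=+0); E at (east=9, north=0).
  D is 2 units southwest of E: delta (east=-2, north=-2); D at (east=7, north=-2).
  C is 3 units southwest of D: delta (east=-3, north=-3); C at (east=4, north=-5).
  B is 2 units east of C: delta (east=+2, north=+0); B at (east=6, north=-5).
  A is 8 units west of B: delta (east=-8, north=+0); A at (east=-2, north=-5).
Therefore A relative to G: (east=-2, north=-5).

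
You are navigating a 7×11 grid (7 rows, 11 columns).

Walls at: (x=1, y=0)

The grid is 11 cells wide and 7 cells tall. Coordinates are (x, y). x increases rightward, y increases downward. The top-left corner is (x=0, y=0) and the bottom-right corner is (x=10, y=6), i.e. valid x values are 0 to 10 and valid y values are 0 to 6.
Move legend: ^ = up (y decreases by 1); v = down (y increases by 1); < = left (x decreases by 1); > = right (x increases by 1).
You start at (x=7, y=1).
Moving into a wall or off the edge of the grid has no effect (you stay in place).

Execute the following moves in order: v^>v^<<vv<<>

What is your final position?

Start: (x=7, y=1)
  v (down): (x=7, y=1) -> (x=7, y=2)
  ^ (up): (x=7, y=2) -> (x=7, y=1)
  > (right): (x=7, y=1) -> (x=8, y=1)
  v (down): (x=8, y=1) -> (x=8, y=2)
  ^ (up): (x=8, y=2) -> (x=8, y=1)
  < (left): (x=8, y=1) -> (x=7, y=1)
  < (left): (x=7, y=1) -> (x=6, y=1)
  v (down): (x=6, y=1) -> (x=6, y=2)
  v (down): (x=6, y=2) -> (x=6, y=3)
  < (left): (x=6, y=3) -> (x=5, y=3)
  < (left): (x=5, y=3) -> (x=4, y=3)
  > (right): (x=4, y=3) -> (x=5, y=3)
Final: (x=5, y=3)

Answer: Final position: (x=5, y=3)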